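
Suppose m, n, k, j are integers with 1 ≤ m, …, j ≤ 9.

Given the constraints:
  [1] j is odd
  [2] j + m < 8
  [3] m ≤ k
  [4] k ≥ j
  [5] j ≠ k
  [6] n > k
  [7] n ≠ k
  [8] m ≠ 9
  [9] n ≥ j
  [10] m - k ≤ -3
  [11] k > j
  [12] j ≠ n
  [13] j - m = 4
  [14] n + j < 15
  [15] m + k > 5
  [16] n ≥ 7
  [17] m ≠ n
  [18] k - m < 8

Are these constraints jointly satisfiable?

Satisfiable

The assignment m = 1, n = 9, k = 6, j = 5 works:
  constraint 2 holds since j + m = 6.
  constraint 10 holds since m - k = -5.
The rest check out directly.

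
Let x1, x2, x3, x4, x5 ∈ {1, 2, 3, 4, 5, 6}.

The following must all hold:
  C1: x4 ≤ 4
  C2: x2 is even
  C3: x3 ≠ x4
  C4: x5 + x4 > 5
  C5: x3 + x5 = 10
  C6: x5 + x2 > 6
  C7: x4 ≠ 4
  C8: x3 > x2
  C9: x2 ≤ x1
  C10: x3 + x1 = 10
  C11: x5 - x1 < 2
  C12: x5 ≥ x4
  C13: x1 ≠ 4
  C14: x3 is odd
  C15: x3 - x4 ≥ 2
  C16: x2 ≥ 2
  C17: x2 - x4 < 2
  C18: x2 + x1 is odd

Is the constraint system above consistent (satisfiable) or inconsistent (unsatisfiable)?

Setting (x1, x2, x3, x4, x5) = (5, 2, 5, 1, 5) satisfies everything: constraint 4: x5 + x4 = 6; constraint 5: x3 + x5 = 10, and the others follow.

Satisfiable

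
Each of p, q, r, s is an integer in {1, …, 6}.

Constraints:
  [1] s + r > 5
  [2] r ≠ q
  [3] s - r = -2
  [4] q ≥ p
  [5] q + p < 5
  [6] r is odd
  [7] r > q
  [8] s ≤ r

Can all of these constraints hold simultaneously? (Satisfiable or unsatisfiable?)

Satisfiable

One satisfying assignment is p = 2, q = 2, r = 5, s = 3.
For the less obvious constraints — constraint 1: s + r = 8; constraint 3: s - r = -2 — and the others hold by inspection.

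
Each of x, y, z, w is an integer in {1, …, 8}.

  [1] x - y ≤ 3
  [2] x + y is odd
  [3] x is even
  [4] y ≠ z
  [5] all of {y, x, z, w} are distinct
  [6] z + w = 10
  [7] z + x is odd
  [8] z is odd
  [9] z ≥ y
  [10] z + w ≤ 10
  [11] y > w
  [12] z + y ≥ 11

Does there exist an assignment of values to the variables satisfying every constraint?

Satisfiable

Try x = 8, y = 5, z = 7, w = 3.
Check constraint 1: x - y = 3; constraint 6: z + w = 10; constraint 10: z + w = 10. The remaining constraints are straightforward to verify.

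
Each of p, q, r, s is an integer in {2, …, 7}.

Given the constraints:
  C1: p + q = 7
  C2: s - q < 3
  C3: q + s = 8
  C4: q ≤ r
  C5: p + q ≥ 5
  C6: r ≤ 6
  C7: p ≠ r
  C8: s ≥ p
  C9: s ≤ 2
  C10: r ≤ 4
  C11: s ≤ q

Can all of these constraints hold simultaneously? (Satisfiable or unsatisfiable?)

Unsatisfiable

From constraints 8 and 9: p ≤ s ≤ 2. From constraints 4 and 10: q ≤ r ≤ 4. Hence p + q ≤ 6. But constraint 1 requires p + q = 7, and 7 > 6. Contradiction.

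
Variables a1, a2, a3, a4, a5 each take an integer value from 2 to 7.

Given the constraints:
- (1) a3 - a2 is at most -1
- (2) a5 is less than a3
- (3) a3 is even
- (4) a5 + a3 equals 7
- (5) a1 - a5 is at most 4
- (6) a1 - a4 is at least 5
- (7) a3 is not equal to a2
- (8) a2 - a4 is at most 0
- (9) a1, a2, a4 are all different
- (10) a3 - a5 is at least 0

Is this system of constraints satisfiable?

Constraints 1, 5, 6, 8, and 10 give a4 − a2 ≥ 0, a2 − a3 ≥ 1, a3 − a5 ≥ 0, a5 − a1 ≥ -4, a1 − a4 ≥ 5.
Adding all 5 inequalities: the left sides telescope to 0, and the right sides sum to 0 + 1 + 0 + (-4) + 5 = 2. So 0 ≥ 2, which is false.

Unsatisfiable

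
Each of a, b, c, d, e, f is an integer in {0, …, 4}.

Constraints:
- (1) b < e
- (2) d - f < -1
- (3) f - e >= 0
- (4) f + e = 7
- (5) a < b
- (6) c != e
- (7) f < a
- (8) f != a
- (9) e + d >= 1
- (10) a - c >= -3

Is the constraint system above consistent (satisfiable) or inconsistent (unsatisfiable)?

Unsatisfiable

Constraints 1, 3, 5, and 7 give e ≤ f, f < a, a < b, b < e. Chaining: e ≤ f < a < b < e, which forces e < e — impossible.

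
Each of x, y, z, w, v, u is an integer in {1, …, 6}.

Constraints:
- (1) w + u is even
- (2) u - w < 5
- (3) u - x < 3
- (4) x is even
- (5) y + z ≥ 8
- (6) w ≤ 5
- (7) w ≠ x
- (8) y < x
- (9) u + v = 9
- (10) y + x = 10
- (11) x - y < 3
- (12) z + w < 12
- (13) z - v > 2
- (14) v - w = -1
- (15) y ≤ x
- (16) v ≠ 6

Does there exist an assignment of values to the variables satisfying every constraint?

Satisfiable

Take x = 6, y = 4, z = 6, w = 4, v = 3, u = 6. Then constraint 2: u - w = 2; constraint 3: u - x = 0; constraint 5: y + z = 10, and every other listed constraint is also met.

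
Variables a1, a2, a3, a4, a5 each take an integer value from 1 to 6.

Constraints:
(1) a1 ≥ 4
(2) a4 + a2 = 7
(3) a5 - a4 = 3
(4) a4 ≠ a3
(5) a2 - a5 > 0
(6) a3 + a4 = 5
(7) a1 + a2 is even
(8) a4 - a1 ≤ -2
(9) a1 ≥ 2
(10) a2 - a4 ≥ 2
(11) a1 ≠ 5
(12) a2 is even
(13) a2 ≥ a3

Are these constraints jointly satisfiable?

Try a1 = 6, a2 = 6, a3 = 4, a4 = 1, a5 = 4.
Check constraint 2: a4 + a2 = 7; constraint 3: a5 - a4 = 3; constraint 5: a2 - a5 = 2. The remaining constraints are straightforward to verify.

Satisfiable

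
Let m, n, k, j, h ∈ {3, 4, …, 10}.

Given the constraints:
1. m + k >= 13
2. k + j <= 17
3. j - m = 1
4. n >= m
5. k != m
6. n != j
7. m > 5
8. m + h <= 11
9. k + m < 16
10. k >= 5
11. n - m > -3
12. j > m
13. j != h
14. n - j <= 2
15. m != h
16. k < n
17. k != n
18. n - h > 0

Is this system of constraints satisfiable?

Satisfiable

Setting (m, n, k, j, h) = (7, 7, 6, 8, 4) satisfies everything: constraint 1: m + k = 13; constraint 2: k + j = 14, and the others follow.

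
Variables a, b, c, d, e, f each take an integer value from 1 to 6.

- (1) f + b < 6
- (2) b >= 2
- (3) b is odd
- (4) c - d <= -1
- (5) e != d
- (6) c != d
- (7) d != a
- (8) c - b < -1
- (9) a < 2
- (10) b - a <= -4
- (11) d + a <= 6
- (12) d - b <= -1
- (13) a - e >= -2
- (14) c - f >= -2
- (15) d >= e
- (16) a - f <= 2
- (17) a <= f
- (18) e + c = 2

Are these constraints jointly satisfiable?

Constraints 4, 10, 12, 14, and 16 give f − a ≥ -2, a − b ≥ 4, b − d ≥ 1, d − c ≥ 1, c − f ≥ -2.
Adding all 5 inequalities: the left sides telescope to 0, and the right sides sum to (-2) + 4 + 1 + 1 + (-2) = 2. So 0 ≥ 2, which is false.

Unsatisfiable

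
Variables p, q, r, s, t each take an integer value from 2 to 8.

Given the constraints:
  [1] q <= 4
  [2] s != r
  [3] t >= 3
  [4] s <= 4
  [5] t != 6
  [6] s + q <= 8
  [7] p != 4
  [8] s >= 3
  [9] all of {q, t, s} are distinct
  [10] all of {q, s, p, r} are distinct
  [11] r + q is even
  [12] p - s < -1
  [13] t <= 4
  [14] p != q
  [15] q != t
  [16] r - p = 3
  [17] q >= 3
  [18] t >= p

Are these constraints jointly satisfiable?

Unsatisfiable

Constraints 1, 3, 4, 8, 13, and 17 confine each of q, t, s to the 2 values {3, 4}.
Constraint 9 requires all 3 of them to be distinct, but only 2 values are available — impossible by the pigeonhole principle.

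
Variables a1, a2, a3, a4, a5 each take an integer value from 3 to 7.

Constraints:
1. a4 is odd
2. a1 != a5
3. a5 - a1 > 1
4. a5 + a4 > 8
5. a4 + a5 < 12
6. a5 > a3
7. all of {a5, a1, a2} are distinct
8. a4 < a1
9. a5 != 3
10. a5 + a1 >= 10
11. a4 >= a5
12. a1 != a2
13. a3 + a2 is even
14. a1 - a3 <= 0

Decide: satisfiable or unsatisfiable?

Constraints 6, 8, 11, and 14 give a4 < a1, a1 ≤ a3, a3 < a5, a5 ≤ a4. Chaining: a4 < a1 ≤ a3 < a5 ≤ a4, which forces a4 < a4 — impossible.

Unsatisfiable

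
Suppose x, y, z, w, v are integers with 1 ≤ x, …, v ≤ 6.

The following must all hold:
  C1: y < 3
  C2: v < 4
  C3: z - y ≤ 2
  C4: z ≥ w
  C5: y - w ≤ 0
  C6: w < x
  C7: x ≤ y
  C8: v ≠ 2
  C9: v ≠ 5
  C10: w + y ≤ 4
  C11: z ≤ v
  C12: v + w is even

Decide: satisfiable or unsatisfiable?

Unsatisfiable

Constraints 5, 6, and 7 give w < x, x ≤ y, y ≤ w. Chaining: w < x ≤ y ≤ w, which forces w < w — impossible.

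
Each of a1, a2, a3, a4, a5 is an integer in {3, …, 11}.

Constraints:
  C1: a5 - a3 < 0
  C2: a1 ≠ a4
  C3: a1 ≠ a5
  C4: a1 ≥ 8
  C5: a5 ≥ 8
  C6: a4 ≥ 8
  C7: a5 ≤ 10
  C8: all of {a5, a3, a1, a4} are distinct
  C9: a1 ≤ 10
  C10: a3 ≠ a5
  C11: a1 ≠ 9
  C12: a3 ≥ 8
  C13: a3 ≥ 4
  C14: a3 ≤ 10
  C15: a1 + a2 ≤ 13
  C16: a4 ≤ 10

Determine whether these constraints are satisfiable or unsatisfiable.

Constraints 4, 5, 6, 7, 9, 12, 14, and 16 confine each of a5, a3, a1, a4 to the 3 values {8, …, 10}.
Constraint 8 requires all 4 of them to be distinct, but only 3 values are available — impossible by the pigeonhole principle.

Unsatisfiable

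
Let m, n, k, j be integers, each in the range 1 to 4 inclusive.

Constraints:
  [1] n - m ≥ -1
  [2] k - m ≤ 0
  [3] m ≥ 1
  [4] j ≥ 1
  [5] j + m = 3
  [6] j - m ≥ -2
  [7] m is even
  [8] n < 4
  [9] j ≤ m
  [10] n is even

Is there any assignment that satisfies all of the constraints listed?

Satisfiable

Setting (m, n, k, j) = (2, 2, 1, 1) satisfies everything: constraint 1: n - m = 0; constraint 2: k - m = -1, and the others follow.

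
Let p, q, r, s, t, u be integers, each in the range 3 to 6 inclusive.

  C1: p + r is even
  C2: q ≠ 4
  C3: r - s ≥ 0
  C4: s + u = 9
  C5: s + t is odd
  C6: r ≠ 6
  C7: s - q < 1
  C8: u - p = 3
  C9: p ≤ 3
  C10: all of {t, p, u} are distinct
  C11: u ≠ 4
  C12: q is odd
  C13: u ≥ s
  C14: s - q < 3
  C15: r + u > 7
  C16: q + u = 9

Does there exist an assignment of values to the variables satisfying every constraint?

Satisfiable

Take p = 3, q = 3, r = 3, s = 3, t = 4, u = 6. Then constraint 3: r - s = 0; constraint 4: s + u = 9, and every other listed constraint is also met.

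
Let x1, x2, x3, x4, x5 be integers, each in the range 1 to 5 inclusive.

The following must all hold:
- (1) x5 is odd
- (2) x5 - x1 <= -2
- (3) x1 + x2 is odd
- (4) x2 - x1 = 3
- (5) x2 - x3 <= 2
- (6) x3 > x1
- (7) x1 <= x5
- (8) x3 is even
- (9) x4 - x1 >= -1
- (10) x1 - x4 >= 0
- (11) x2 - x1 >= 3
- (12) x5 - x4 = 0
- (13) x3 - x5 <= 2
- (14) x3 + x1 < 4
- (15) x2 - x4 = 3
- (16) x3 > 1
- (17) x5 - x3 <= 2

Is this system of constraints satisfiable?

Constraints 2, 5, 11, and 13 give x1 − x5 ≥ 2, x5 − x3 ≥ -2, x3 − x2 ≥ -2, x2 − x1 ≥ 3.
Adding all 4 inequalities: the left sides telescope to 0, and the right sides sum to 2 + (-2) + (-2) + 3 = 1. So 0 ≥ 1, which is false.

Unsatisfiable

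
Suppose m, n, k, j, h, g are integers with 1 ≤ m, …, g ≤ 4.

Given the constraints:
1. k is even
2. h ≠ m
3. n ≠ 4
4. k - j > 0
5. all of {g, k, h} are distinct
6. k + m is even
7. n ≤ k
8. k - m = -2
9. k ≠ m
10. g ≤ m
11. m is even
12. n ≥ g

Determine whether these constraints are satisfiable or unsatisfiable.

Satisfiable

Setting (m, n, k, j, h, g) = (4, 1, 2, 1, 3, 1) satisfies everything: constraint 4: k - j = 1; constraint 8: k - m = -2, and the others follow.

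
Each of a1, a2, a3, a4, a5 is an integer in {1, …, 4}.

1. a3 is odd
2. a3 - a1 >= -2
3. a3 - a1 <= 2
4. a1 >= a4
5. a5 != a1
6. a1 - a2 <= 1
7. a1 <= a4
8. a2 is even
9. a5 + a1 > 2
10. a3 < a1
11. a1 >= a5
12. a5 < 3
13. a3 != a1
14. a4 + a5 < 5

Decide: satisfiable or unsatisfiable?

Satisfiable

Try a1 = 2, a2 = 4, a3 = 1, a4 = 2, a5 = 1.
Check constraint 2: a3 - a1 = -1; constraint 3: a3 - a1 = -1. The remaining constraints are straightforward to verify.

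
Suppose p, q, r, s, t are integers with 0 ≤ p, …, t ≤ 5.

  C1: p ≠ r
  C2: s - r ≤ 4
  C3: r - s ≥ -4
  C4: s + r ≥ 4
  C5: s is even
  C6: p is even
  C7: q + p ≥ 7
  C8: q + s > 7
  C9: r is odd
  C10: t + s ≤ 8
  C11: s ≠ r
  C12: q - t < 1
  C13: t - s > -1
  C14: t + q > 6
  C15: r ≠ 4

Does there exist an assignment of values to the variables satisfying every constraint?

Satisfiable

Try p = 4, q = 4, r = 1, s = 4, t = 4.
Check constraint 2: s - r = 3; constraint 3: r - s = -3; constraint 4: s + r = 5. The remaining constraints are straightforward to verify.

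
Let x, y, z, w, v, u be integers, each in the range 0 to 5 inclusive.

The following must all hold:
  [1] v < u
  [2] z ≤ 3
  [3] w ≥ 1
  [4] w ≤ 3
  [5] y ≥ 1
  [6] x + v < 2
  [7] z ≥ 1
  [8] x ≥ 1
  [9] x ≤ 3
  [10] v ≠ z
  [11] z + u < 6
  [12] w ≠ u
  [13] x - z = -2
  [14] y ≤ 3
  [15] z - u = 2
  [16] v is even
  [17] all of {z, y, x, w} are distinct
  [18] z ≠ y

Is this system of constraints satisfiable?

Constraints 2, 3, 4, 5, 7, 8, 9, and 14 confine each of z, y, x, w to the 3 values {1, …, 3}.
Constraint 17 requires all 4 of them to be distinct, but only 3 values are available — impossible by the pigeonhole principle.

Unsatisfiable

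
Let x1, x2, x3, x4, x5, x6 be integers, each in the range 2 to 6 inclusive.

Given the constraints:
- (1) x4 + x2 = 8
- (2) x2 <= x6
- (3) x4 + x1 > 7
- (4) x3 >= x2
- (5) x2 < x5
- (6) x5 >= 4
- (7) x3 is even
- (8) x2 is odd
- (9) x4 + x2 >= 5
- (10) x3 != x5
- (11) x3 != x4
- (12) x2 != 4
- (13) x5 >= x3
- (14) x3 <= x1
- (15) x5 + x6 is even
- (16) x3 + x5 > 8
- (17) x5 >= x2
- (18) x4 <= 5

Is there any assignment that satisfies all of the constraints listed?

Satisfiable

Take x1 = 5, x2 = 3, x3 = 4, x4 = 5, x5 = 5, x6 = 5. Then constraint 1: x4 + x2 = 8; constraint 3: x4 + x1 = 10; constraint 9: x4 + x2 = 8, and every other listed constraint is also met.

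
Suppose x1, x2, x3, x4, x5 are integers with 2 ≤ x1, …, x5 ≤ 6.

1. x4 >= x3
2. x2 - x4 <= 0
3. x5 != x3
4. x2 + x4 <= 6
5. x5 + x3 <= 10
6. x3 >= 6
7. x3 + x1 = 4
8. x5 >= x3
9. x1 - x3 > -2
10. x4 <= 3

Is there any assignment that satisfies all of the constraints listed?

From constraints 1 and 6: x4 ≥ x3 and x3 ≥ 6, so x4 ≥ 6. From constraint 10: x4 ≤ 3. But 3 < 6, so no value of x4 works.

Unsatisfiable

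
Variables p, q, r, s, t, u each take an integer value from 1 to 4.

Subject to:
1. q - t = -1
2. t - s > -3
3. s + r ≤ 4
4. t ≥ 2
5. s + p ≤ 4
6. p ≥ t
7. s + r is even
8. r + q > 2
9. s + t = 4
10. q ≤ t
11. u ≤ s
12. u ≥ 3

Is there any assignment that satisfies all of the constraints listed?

Unsatisfiable

From constraints 11 and 12: s ≥ u ≥ 3. From constraints 4 and 6: p ≥ t ≥ 2. Hence s + p ≥ 5. But constraint 5 requires s + p ≤ 4, and 4 < 5. Contradiction.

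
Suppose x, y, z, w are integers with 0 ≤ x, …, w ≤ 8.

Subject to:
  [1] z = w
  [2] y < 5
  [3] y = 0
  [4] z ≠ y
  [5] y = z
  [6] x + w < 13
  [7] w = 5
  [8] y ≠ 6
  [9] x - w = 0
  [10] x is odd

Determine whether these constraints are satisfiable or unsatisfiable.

Unsatisfiable

Constraint 3 fixes y = 0 and constraint 7 fixes w = 5. Constraints 1 and 5 give y = z = w, so y = w. But 0 ≠ 5 — contradiction.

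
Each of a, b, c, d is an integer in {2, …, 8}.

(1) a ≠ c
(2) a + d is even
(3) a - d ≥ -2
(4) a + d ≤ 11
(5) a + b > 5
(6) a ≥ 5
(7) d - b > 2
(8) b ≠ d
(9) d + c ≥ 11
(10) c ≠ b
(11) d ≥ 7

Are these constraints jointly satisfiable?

From constraint 6: a ≥ 5. From constraint 11: d ≥ 7. Hence a + d ≥ 12. But constraint 4 requires a + d ≤ 11, and 11 < 12. Contradiction.

Unsatisfiable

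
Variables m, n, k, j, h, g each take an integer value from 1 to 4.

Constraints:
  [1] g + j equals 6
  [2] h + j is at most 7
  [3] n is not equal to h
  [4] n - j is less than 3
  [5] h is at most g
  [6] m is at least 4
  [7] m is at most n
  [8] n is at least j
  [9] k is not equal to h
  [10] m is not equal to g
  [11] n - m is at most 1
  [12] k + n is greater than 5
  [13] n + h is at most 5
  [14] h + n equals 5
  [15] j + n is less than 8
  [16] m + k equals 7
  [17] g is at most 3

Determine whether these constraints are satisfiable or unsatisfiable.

The assignment m = 4, n = 4, k = 3, j = 3, h = 1, g = 3 works:
  constraint 1 holds since g + j = 6.
  constraint 2 holds since h + j = 4.
The rest check out directly.

Satisfiable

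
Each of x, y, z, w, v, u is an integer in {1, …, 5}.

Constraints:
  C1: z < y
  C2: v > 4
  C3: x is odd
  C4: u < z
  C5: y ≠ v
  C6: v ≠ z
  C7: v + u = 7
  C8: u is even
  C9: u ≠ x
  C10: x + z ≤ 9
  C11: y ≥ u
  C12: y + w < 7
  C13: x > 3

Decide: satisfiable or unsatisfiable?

The assignment x = 5, y = 4, z = 3, w = 1, v = 5, u = 2 works:
  constraint 7 holds since v + u = 7.
  constraint 10 holds since x + z = 8.
  constraint 12 holds since y + w = 5.
The rest check out directly.

Satisfiable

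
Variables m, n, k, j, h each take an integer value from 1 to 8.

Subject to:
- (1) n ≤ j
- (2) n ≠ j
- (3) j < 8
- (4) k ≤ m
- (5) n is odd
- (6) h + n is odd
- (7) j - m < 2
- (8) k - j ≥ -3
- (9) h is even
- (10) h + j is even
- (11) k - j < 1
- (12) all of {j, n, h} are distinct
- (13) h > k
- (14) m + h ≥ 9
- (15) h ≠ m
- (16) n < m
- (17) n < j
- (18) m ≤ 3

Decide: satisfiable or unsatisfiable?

Setting (m, n, k, j, h) = (3, 1, 1, 2, 6) satisfies everything: constraint 7: j - m = -1; constraint 8: k - j = -1, and the others follow.

Satisfiable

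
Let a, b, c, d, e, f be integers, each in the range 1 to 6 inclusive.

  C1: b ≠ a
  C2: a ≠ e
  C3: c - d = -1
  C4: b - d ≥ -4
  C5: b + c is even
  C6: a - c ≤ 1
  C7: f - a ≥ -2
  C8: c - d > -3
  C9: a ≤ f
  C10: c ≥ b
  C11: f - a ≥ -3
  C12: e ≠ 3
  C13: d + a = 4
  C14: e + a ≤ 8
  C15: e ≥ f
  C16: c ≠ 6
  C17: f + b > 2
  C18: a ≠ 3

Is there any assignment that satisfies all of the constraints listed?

Satisfiable

Take a = 2, b = 1, c = 1, d = 2, e = 4, f = 2. Then constraint 3: c - d = -1; constraint 4: b - d = -1, and every other listed constraint is also met.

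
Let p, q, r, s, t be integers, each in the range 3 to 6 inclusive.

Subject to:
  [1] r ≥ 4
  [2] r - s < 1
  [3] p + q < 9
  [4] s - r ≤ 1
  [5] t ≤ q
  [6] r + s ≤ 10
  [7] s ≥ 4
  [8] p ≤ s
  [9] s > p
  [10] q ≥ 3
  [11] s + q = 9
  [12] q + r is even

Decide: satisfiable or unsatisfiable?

Satisfiable

Take p = 3, q = 4, r = 4, s = 5, t = 4. Then constraint 2: r - s = -1; constraint 3: p + q = 7, and every other listed constraint is also met.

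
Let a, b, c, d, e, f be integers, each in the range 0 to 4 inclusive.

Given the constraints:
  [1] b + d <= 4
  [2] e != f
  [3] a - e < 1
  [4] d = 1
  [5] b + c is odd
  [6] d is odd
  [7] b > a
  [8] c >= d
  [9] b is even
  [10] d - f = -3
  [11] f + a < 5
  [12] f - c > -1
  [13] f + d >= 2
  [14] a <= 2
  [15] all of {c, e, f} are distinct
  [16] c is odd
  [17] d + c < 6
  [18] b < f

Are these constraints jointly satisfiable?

Take a = 0, b = 2, c = 3, d = 1, e = 1, f = 4. Then constraint 1: b + d = 3; constraint 3: a - e = -1; constraint 10: d - f = -3, and every other listed constraint is also met.

Satisfiable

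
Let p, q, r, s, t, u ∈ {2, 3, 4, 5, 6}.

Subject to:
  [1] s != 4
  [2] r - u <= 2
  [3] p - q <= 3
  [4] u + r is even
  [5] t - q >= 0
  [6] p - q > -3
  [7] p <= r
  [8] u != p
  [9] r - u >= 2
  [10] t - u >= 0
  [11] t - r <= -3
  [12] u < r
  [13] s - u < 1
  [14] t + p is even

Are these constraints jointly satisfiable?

Unsatisfiable

Constraints 2, 10, and 11 give r − t ≥ 3, t − u ≥ 0, u − r ≥ -2.
Adding all 3 inequalities: the left sides telescope to 0, and the right sides sum to 3 + 0 + (-2) = 1. So 0 ≥ 1, which is false.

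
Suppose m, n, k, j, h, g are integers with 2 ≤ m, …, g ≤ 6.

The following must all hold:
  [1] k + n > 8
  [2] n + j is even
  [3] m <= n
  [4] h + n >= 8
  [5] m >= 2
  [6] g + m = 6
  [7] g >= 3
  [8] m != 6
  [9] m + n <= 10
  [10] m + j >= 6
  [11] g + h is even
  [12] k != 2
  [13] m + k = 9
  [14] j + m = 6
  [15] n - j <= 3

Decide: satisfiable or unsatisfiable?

Take m = 3, n = 5, k = 6, j = 3, h = 5, g = 3. Then constraint 1: k + n = 11; constraint 4: h + n = 10, and every other listed constraint is also met.

Satisfiable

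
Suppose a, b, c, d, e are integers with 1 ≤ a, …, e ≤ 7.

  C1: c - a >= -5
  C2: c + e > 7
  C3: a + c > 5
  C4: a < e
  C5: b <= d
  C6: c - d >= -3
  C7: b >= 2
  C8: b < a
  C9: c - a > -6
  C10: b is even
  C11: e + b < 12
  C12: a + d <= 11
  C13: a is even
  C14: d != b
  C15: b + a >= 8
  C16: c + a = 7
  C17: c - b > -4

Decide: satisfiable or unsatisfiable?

Take a = 6, b = 2, c = 1, d = 4, e = 7. Then constraint 1: c - a = -5; constraint 2: c + e = 8; constraint 3: a + c = 7, and every other listed constraint is also met.

Satisfiable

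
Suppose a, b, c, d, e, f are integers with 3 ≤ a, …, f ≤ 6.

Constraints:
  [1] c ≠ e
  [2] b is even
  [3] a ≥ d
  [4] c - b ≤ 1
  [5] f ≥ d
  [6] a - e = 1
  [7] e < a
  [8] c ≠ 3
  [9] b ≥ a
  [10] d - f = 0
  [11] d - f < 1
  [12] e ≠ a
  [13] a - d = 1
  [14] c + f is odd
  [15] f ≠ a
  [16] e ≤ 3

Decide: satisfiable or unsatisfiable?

Satisfiable

Setting (a, b, c, d, e, f) = (4, 6, 4, 3, 3, 3) satisfies everything: constraint 4: c - b = -2; constraint 6: a - e = 1, and the others follow.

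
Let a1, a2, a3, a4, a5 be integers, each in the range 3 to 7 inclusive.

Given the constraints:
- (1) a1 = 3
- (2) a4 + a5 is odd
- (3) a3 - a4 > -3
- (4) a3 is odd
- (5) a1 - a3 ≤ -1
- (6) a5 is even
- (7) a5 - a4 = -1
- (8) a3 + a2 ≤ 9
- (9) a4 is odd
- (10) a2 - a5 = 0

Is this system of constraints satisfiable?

Satisfiable

Setting (a1, a2, a3, a4, a5) = (3, 4, 5, 5, 4) satisfies everything: constraint 3: a3 - a4 = 0; constraint 5: a1 - a3 = -2; constraint 7: a5 - a4 = -1, and the others follow.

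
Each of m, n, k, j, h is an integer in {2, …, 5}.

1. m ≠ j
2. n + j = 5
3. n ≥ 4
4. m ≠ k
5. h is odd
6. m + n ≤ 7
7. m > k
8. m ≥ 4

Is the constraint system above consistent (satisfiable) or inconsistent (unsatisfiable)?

From constraint 8: m ≥ 4. From constraint 3: n ≥ 4. Hence m + n ≥ 8. But constraint 6 requires m + n ≤ 7, and 7 < 8. Contradiction.

Unsatisfiable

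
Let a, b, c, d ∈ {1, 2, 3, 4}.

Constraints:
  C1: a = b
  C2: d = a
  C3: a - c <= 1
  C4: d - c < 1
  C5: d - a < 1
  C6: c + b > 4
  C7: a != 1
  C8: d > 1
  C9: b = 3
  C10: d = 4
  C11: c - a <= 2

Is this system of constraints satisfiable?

Constraint 10 fixes d = 4 and constraint 9 fixes b = 3. Constraints 1 and 2 give d = a = b, so d = b. But 4 ≠ 3 — contradiction.

Unsatisfiable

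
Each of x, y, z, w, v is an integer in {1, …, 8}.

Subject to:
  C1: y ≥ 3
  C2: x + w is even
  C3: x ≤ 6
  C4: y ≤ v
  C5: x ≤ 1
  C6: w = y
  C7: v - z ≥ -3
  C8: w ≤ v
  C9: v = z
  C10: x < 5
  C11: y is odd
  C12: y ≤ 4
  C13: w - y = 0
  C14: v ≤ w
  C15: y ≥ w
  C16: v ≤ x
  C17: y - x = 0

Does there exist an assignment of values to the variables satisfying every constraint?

From constraints 1 and 4: v ≥ y and y ≥ 3, so v ≥ 3. From constraints 5 and 16: v ≤ x and x ≤ 1, so v ≤ 1. But 1 < 3, so no value of v works.

Unsatisfiable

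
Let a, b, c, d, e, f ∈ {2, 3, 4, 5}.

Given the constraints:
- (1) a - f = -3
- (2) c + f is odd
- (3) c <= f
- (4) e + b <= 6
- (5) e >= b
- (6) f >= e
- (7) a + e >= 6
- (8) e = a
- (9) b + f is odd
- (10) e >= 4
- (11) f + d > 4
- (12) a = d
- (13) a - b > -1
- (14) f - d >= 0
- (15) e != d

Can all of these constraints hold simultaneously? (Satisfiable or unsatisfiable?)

From constraints 8 and 12, e = a = d, so e = d. But constraint 15 says e ≠ d. Contradiction.

Unsatisfiable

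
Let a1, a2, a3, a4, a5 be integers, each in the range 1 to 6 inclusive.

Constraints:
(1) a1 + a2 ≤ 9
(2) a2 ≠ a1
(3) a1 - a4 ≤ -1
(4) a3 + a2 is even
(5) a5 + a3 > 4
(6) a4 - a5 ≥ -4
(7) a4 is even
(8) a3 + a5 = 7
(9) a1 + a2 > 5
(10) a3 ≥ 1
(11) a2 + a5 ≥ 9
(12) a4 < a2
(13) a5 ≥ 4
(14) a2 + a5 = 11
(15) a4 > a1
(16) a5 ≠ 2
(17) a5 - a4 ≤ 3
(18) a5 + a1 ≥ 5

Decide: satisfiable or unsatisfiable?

Setting (a1, a2, a3, a4, a5) = (1, 6, 2, 2, 5) satisfies everything: constraint 1: a1 + a2 = 7; constraint 3: a1 - a4 = -1, and the others follow.

Satisfiable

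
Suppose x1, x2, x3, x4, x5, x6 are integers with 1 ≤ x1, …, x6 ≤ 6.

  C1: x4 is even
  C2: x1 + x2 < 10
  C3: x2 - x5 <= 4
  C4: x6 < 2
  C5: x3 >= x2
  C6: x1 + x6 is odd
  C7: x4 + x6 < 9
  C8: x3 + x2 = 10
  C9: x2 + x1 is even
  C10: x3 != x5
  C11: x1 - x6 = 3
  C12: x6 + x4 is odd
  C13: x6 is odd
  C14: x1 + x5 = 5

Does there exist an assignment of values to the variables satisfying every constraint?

The assignment x1 = 4, x2 = 4, x3 = 6, x4 = 6, x5 = 1, x6 = 1 works:
  constraint 2 holds since x1 + x2 = 8.
  constraint 3 holds since x2 - x5 = 3.
The rest check out directly.

Satisfiable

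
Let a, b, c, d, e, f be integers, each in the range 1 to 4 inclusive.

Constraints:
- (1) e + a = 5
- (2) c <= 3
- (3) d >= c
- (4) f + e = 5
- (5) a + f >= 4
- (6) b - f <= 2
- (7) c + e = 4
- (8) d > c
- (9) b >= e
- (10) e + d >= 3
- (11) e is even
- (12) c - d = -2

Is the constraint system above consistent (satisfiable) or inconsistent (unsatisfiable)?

One satisfying assignment is a = 3, b = 3, c = 2, d = 4, e = 2, f = 3.
For the less obvious constraints — constraint 1: e + a = 5; constraint 4: f + e = 5; constraint 5: a + f = 6 — and the others hold by inspection.

Satisfiable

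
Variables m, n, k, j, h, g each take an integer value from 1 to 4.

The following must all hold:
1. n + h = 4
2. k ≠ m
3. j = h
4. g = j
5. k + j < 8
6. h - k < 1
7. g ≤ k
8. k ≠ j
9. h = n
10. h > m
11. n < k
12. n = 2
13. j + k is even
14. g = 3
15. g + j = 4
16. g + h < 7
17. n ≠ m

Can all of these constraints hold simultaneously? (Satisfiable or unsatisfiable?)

Constraint 14 fixes g = 3 and constraint 12 fixes n = 2. Constraints 3, 4, and 9 give g = j = h = n, so g = n. But 3 ≠ 2 — contradiction.

Unsatisfiable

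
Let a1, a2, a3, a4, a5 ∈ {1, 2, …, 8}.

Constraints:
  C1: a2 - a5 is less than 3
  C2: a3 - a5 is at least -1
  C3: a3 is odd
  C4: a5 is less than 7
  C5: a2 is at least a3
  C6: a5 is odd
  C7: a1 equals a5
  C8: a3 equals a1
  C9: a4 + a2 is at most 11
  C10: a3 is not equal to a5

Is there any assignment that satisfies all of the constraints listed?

From constraints 7 and 8, a3 = a1 = a5, so a3 = a5. But constraint 10 says a3 ≠ a5. Contradiction.

Unsatisfiable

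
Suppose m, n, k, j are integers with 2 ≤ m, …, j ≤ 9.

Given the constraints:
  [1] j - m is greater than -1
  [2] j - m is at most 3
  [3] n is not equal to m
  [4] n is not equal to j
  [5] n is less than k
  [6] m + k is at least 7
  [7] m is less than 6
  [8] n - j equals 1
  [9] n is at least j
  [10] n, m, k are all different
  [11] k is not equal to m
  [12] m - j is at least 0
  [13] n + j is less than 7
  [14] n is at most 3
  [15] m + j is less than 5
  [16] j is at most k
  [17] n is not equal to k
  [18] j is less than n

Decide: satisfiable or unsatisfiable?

Satisfiable

One satisfying assignment is m = 2, n = 3, k = 7, j = 2.
For the less obvious constraints — constraint 1: j - m = 0; constraint 2: j - m = 0 — and the others hold by inspection.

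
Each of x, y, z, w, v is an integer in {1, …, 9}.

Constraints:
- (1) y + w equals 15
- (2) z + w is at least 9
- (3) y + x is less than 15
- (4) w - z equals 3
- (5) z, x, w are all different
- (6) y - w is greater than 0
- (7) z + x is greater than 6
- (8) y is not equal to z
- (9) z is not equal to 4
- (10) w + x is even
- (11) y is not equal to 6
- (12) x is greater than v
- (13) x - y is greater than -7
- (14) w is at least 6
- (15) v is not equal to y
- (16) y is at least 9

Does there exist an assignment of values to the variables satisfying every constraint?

Satisfiable

One satisfying assignment is x = 4, y = 9, z = 3, w = 6, v = 1.
For the less obvious constraints — constraint 1: y + w = 15; constraint 2: z + w = 9; constraint 3: y + x = 13 — and the others hold by inspection.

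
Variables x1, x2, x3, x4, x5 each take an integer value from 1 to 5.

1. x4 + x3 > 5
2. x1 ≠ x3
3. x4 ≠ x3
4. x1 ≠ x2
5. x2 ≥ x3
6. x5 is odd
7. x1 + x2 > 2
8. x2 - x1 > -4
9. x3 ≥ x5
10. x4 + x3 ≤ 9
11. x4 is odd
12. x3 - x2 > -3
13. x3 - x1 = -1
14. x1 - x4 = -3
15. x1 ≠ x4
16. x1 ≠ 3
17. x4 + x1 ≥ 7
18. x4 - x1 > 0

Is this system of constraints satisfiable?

Satisfiable

Try x1 = 2, x2 = 1, x3 = 1, x4 = 5, x5 = 1.
Check constraint 1: x4 + x3 = 6; constraint 7: x1 + x2 = 3; constraint 8: x2 - x1 = -1. The remaining constraints are straightforward to verify.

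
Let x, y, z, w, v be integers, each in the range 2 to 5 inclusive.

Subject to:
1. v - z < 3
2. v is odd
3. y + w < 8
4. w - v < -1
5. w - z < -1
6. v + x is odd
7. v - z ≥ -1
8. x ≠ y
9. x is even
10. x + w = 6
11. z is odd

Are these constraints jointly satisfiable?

Satisfiable

Setting (x, y, z, w, v) = (4, 3, 5, 2, 5) satisfies everything: constraint 1: v - z = 0; constraint 3: y + w = 5; constraint 4: w - v = -3, and the others follow.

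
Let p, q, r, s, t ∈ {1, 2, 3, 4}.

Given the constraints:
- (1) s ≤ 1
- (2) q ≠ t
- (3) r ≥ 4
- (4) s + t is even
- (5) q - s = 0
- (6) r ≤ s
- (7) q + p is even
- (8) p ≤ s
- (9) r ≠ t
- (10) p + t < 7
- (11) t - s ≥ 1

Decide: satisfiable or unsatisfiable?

Unsatisfiable

From constraint 3: r ≥ 4. From constraints 1 and 6: r ≤ s and s ≤ 1, so r ≤ 1. But 1 < 4, so no value of r works.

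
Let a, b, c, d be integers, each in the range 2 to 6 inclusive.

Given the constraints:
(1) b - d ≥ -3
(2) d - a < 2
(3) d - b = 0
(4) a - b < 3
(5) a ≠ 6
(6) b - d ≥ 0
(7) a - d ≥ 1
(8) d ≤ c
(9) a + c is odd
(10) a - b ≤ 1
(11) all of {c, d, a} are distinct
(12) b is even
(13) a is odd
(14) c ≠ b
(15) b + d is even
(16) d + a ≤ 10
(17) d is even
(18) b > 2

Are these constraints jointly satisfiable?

Take a = 5, b = 4, c = 6, d = 4. Then constraint 1: b - d = 0; constraint 2: d - a = -1, and every other listed constraint is also met.

Satisfiable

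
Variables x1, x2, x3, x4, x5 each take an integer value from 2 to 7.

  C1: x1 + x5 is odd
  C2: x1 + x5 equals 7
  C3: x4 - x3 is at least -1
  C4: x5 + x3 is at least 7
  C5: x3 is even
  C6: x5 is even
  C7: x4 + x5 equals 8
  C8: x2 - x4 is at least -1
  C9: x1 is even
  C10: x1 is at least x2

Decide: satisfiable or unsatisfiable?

Unsatisfiable

Constraint 9 makes x1 even and constraint 6 makes x5 even, so x1 + x5 must be even. Constraint 1 says x1 + x5 is odd — contradiction.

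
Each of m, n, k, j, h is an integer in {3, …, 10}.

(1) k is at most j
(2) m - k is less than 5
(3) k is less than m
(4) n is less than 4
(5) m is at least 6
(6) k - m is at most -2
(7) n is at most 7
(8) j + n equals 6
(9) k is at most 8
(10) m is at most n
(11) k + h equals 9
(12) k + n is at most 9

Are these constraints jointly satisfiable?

From constraints 5 and 10: n ≥ m and m ≥ 6, so n ≥ 6. From constraint 4: n ≤ 3. But 3 < 6, so no value of n works.

Unsatisfiable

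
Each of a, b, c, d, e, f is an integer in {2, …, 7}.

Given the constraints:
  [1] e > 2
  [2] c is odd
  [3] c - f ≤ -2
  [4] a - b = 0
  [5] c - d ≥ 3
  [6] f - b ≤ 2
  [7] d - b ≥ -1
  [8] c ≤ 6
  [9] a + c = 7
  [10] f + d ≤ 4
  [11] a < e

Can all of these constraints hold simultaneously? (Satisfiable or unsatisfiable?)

Unsatisfiable

Constraints 3, 5, 6, and 7 give d − b ≥ -1, b − f ≥ -2, f − c ≥ 2, c − d ≥ 3.
Adding all 4 inequalities: the left sides telescope to 0, and the right sides sum to (-1) + (-2) + 2 + 3 = 2. So 0 ≥ 2, which is false.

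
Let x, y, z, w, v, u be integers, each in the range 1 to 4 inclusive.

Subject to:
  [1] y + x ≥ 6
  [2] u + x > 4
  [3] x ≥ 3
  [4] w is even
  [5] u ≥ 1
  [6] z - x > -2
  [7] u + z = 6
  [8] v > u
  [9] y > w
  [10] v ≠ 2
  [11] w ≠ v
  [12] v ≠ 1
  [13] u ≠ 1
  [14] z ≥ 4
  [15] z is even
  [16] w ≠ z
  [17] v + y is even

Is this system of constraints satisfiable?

Satisfiable

The assignment x = 4, y = 3, z = 4, w = 2, v = 3, u = 2 works:
  constraint 1 holds since y + x = 7.
  constraint 2 holds since u + x = 6.
The rest check out directly.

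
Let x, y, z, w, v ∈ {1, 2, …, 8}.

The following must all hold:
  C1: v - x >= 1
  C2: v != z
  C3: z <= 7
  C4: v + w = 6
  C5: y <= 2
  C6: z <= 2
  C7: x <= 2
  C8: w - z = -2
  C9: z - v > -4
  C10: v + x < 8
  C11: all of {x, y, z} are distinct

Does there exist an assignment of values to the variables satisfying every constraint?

Unsatisfiable

Constraints 5, 6, and 7 confine each of x, y, z to the 2 values {1, 2} (the domain already gives each ≥ 1).
Constraint 11 requires all 3 of them to be distinct, but only 2 values are available — impossible by the pigeonhole principle.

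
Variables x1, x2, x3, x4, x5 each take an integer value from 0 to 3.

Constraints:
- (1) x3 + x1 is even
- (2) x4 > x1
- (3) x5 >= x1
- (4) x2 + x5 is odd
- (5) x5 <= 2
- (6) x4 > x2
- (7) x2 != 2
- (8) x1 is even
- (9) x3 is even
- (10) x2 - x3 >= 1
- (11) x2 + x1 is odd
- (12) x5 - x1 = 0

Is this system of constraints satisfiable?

Satisfiable

One satisfying assignment is x1 = 0, x2 = 1, x3 = 0, x4 = 3, x5 = 0.
For the less obvious constraints — constraint 10: x2 - x3 = 1; constraint 12: x5 - x1 = 0 — and the others hold by inspection.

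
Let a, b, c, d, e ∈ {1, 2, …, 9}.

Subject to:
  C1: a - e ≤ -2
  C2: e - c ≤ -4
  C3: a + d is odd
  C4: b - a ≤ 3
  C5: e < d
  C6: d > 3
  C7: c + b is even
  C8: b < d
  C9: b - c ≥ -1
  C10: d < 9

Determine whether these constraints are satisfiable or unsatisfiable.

Unsatisfiable

Constraints 1, 2, 4, and 9 give a − b ≥ -3, b − c ≥ -1, c − e ≥ 4, e − a ≥ 2.
Adding all 4 inequalities: the left sides telescope to 0, and the right sides sum to (-3) + (-1) + 4 + 2 = 2. So 0 ≥ 2, which is false.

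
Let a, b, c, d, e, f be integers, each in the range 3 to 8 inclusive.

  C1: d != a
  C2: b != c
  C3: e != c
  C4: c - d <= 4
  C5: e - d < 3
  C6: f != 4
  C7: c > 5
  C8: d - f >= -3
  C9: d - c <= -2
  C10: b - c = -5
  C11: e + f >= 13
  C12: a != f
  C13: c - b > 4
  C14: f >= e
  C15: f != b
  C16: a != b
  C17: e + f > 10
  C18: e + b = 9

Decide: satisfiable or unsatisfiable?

Satisfiable

Setting (a, b, c, d, e, f) = (6, 3, 8, 4, 6, 7) satisfies everything: constraint 4: c - d = 4; constraint 5: e - d = 2, and the others follow.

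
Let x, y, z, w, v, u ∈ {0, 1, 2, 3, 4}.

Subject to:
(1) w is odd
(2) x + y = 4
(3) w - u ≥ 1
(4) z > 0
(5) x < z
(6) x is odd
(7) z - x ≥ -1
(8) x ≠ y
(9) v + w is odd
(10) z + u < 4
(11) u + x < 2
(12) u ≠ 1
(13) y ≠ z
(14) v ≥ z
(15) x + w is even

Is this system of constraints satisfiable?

Satisfiable

The assignment x = 1, y = 3, z = 2, w = 1, v = 4, u = 0 works:
  constraint 2 holds since x + y = 4.
  constraint 3 holds since w - u = 1.
The rest check out directly.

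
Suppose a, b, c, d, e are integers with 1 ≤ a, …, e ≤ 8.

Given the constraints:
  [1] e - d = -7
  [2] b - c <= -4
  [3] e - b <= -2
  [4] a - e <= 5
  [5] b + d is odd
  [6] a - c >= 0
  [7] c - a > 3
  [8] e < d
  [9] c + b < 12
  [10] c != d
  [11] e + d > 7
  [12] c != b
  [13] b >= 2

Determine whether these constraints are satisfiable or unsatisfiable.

Constraints 2, 3, 4, and 6 give b − e ≥ 2, e − a ≥ -5, a − c ≥ 0, c − b ≥ 4.
Adding all 4 inequalities: the left sides telescope to 0, and the right sides sum to 2 + (-5) + 0 + 4 = 1. So 0 ≥ 1, which is false.

Unsatisfiable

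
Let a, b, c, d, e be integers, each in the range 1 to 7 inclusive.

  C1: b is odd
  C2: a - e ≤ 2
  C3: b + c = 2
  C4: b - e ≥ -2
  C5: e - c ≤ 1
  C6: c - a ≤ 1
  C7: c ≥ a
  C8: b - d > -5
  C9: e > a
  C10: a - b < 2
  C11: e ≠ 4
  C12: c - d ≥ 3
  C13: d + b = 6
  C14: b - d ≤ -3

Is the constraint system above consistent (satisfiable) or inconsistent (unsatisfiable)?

Constraints 2, 4, 6, 12, and 14 give a − c ≥ -1, c − d ≥ 3, d − b ≥ 3, b − e ≥ -2, e − a ≥ -2.
Adding all 5 inequalities: the left sides telescope to 0, and the right sides sum to (-1) + 3 + 3 + (-2) + (-2) = 1. So 0 ≥ 1, which is false.

Unsatisfiable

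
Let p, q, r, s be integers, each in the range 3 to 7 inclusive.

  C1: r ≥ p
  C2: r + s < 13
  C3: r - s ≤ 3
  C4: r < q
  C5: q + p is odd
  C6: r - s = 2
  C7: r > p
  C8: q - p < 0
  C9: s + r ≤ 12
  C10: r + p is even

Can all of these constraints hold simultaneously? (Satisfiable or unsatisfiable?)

Constraints 4, 7, and 8 give q < p, p < r, r < q. Chaining: q < p < r < q, which forces q < q — impossible.

Unsatisfiable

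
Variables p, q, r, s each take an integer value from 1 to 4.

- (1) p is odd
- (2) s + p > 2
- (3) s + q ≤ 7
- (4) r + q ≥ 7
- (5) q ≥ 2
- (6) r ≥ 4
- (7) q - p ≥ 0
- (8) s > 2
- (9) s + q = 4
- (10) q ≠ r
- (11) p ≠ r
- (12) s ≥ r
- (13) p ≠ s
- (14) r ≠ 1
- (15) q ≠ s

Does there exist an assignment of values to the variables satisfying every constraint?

From constraints 6 and 12: s ≥ r ≥ 4. From constraint 5: q ≥ 2. Hence s + q ≥ 6. But constraint 9 requires s + q = 4, and 4 < 6. Contradiction.

Unsatisfiable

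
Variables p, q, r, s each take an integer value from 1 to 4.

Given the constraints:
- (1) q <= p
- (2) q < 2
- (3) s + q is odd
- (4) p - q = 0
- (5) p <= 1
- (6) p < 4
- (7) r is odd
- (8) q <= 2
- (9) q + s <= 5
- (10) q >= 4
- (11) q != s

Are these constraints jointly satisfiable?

From constraints 1 and 10: p ≥ q and q ≥ 4, so p ≥ 4. From constraint 5: p ≤ 1. But 1 < 4, so no value of p works.

Unsatisfiable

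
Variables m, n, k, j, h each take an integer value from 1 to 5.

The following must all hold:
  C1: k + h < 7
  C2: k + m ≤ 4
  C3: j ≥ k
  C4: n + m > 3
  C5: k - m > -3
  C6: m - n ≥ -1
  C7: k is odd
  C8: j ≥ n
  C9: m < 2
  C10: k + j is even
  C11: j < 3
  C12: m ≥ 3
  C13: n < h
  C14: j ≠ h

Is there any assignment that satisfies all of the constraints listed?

From constraint 12: m ≥ 3. From constraint 9: m ≤ 1. But 1 < 3, so no value of m works.

Unsatisfiable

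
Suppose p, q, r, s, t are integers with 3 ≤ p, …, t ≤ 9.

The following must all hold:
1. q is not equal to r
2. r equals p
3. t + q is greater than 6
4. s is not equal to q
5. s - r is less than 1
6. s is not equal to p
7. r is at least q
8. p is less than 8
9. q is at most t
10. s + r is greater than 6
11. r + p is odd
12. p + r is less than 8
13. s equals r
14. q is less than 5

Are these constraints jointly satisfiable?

Unsatisfiable

From constraints 2 and 13, s = r = p, so s = p. But constraint 6 says s ≠ p. Contradiction.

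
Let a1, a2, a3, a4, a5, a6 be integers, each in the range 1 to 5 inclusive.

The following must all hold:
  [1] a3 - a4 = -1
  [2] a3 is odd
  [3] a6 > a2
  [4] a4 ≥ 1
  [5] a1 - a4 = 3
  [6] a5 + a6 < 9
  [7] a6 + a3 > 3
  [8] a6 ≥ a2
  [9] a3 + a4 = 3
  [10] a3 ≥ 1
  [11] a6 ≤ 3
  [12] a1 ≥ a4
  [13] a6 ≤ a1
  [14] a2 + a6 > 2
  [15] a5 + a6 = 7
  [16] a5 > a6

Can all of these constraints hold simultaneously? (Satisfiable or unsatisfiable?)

Satisfiable

The assignment a1 = 5, a2 = 1, a3 = 1, a4 = 2, a5 = 4, a6 = 3 works:
  constraint 1 holds since a3 - a4 = -1.
  constraint 5 holds since a1 - a4 = 3.
  constraint 6 holds since a5 + a6 = 7.
The rest check out directly.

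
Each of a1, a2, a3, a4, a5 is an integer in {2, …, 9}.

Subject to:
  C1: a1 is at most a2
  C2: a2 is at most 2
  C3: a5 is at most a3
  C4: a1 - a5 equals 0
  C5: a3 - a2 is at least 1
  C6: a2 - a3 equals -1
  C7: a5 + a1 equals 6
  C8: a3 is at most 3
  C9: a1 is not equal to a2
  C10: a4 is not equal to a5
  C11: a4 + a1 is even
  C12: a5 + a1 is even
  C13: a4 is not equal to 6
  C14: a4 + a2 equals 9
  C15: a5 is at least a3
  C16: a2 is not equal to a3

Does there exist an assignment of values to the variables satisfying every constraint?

From constraints 3 and 8: a5 ≤ a3 ≤ 3. From constraints 1 and 2: a1 ≤ a2 ≤ 2. Hence a5 + a1 ≤ 5. But constraint 7 requires a5 + a1 = 6, and 6 > 5. Contradiction.

Unsatisfiable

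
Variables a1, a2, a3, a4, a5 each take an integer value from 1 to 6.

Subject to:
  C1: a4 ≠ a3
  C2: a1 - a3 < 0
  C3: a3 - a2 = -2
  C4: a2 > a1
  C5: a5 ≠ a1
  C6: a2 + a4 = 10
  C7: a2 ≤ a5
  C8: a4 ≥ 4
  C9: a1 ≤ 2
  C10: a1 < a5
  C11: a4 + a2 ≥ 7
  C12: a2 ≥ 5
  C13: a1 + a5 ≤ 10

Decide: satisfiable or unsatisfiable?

Try a1 = 2, a2 = 5, a3 = 3, a4 = 5, a5 = 5.
Check constraint 2: a1 - a3 = -1; constraint 3: a3 - a2 = -2; constraint 6: a2 + a4 = 10. The remaining constraints are straightforward to verify.

Satisfiable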